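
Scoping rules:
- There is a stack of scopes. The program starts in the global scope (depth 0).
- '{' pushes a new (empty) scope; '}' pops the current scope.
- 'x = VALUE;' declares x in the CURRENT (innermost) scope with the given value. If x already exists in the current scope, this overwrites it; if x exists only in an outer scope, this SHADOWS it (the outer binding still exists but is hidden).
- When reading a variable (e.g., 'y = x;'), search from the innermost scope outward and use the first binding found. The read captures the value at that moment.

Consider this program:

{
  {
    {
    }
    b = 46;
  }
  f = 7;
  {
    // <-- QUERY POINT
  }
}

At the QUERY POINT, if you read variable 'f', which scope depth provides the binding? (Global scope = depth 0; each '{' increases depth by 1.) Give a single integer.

Step 1: enter scope (depth=1)
Step 2: enter scope (depth=2)
Step 3: enter scope (depth=3)
Step 4: exit scope (depth=2)
Step 5: declare b=46 at depth 2
Step 6: exit scope (depth=1)
Step 7: declare f=7 at depth 1
Step 8: enter scope (depth=2)
Visible at query point: f=7

Answer: 1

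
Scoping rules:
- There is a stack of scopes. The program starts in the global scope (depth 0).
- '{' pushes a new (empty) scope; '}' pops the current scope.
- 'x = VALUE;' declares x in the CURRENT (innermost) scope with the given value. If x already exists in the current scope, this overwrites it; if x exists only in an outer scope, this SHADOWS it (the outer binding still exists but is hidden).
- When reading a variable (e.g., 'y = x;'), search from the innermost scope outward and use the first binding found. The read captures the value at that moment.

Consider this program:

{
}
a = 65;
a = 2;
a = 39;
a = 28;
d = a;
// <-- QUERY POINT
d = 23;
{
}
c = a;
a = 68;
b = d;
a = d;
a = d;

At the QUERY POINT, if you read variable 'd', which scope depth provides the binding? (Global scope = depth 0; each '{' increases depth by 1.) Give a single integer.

Step 1: enter scope (depth=1)
Step 2: exit scope (depth=0)
Step 3: declare a=65 at depth 0
Step 4: declare a=2 at depth 0
Step 5: declare a=39 at depth 0
Step 6: declare a=28 at depth 0
Step 7: declare d=(read a)=28 at depth 0
Visible at query point: a=28 d=28

Answer: 0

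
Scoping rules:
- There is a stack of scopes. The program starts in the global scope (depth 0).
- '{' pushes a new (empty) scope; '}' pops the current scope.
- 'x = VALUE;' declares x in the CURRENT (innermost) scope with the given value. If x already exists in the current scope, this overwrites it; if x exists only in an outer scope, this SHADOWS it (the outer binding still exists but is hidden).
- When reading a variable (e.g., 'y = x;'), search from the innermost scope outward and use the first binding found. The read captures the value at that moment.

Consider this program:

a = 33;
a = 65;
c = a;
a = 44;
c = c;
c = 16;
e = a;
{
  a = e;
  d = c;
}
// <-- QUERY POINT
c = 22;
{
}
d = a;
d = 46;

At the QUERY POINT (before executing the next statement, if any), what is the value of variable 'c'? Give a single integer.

Step 1: declare a=33 at depth 0
Step 2: declare a=65 at depth 0
Step 3: declare c=(read a)=65 at depth 0
Step 4: declare a=44 at depth 0
Step 5: declare c=(read c)=65 at depth 0
Step 6: declare c=16 at depth 0
Step 7: declare e=(read a)=44 at depth 0
Step 8: enter scope (depth=1)
Step 9: declare a=(read e)=44 at depth 1
Step 10: declare d=(read c)=16 at depth 1
Step 11: exit scope (depth=0)
Visible at query point: a=44 c=16 e=44

Answer: 16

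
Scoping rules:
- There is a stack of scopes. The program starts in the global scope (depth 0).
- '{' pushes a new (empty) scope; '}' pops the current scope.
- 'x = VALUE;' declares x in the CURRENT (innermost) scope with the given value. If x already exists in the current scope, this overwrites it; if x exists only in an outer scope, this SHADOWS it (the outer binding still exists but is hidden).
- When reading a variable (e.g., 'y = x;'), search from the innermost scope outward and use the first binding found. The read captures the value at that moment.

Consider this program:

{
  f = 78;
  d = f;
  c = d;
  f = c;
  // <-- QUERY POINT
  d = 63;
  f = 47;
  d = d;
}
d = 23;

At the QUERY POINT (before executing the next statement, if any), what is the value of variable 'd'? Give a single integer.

Answer: 78

Derivation:
Step 1: enter scope (depth=1)
Step 2: declare f=78 at depth 1
Step 3: declare d=(read f)=78 at depth 1
Step 4: declare c=(read d)=78 at depth 1
Step 5: declare f=(read c)=78 at depth 1
Visible at query point: c=78 d=78 f=78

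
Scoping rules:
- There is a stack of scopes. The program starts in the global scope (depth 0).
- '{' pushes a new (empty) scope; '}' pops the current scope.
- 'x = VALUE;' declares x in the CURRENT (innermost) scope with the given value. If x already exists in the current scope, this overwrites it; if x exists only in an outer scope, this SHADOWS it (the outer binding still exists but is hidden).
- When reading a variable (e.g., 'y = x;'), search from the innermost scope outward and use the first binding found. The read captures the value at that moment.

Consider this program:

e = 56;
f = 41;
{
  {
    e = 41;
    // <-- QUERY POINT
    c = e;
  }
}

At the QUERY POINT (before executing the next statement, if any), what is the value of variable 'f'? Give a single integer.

Answer: 41

Derivation:
Step 1: declare e=56 at depth 0
Step 2: declare f=41 at depth 0
Step 3: enter scope (depth=1)
Step 4: enter scope (depth=2)
Step 5: declare e=41 at depth 2
Visible at query point: e=41 f=41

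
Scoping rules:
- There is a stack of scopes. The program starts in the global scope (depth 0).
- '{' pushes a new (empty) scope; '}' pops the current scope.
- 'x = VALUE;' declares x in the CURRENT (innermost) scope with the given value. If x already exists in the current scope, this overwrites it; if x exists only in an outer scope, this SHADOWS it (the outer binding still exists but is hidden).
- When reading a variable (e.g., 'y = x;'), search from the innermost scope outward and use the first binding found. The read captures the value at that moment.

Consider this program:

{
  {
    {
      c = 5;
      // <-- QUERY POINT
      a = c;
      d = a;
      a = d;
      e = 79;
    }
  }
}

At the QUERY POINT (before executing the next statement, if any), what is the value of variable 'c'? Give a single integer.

Step 1: enter scope (depth=1)
Step 2: enter scope (depth=2)
Step 3: enter scope (depth=3)
Step 4: declare c=5 at depth 3
Visible at query point: c=5

Answer: 5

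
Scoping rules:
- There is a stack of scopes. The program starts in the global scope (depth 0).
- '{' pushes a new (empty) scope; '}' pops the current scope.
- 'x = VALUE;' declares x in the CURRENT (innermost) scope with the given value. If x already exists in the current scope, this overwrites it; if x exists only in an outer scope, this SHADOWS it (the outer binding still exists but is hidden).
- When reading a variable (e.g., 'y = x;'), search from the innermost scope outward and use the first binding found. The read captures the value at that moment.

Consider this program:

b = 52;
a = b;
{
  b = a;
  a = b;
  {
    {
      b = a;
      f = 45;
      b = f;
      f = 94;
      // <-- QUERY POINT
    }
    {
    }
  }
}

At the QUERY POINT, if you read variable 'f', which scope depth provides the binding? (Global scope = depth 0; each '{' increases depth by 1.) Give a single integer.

Step 1: declare b=52 at depth 0
Step 2: declare a=(read b)=52 at depth 0
Step 3: enter scope (depth=1)
Step 4: declare b=(read a)=52 at depth 1
Step 5: declare a=(read b)=52 at depth 1
Step 6: enter scope (depth=2)
Step 7: enter scope (depth=3)
Step 8: declare b=(read a)=52 at depth 3
Step 9: declare f=45 at depth 3
Step 10: declare b=(read f)=45 at depth 3
Step 11: declare f=94 at depth 3
Visible at query point: a=52 b=45 f=94

Answer: 3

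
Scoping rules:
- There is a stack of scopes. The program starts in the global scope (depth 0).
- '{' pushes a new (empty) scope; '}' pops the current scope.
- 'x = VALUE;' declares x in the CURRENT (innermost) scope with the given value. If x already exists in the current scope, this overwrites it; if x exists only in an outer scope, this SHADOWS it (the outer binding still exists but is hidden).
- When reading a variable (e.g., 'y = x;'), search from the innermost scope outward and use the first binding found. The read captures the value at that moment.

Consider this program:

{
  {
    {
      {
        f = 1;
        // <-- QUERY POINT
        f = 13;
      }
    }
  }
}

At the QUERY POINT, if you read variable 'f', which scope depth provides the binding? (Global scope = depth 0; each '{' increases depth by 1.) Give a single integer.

Answer: 4

Derivation:
Step 1: enter scope (depth=1)
Step 2: enter scope (depth=2)
Step 3: enter scope (depth=3)
Step 4: enter scope (depth=4)
Step 5: declare f=1 at depth 4
Visible at query point: f=1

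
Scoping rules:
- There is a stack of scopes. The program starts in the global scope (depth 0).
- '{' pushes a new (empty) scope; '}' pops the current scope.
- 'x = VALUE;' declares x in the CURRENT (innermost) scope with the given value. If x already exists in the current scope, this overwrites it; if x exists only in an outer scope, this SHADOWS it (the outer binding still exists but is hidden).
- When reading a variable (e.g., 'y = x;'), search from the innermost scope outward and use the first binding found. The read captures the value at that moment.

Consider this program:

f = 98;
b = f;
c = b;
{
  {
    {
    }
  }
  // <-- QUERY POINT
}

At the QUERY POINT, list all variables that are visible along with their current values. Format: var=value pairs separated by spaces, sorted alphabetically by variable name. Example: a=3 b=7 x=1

Step 1: declare f=98 at depth 0
Step 2: declare b=(read f)=98 at depth 0
Step 3: declare c=(read b)=98 at depth 0
Step 4: enter scope (depth=1)
Step 5: enter scope (depth=2)
Step 6: enter scope (depth=3)
Step 7: exit scope (depth=2)
Step 8: exit scope (depth=1)
Visible at query point: b=98 c=98 f=98

Answer: b=98 c=98 f=98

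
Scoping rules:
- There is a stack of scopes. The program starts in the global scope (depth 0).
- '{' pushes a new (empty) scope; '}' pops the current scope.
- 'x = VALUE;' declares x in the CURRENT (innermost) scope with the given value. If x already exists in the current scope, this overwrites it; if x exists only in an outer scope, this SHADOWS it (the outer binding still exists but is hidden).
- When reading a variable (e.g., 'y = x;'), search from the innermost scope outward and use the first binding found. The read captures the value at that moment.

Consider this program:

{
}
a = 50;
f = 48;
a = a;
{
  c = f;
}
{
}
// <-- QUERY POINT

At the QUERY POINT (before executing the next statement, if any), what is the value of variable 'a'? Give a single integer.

Answer: 50

Derivation:
Step 1: enter scope (depth=1)
Step 2: exit scope (depth=0)
Step 3: declare a=50 at depth 0
Step 4: declare f=48 at depth 0
Step 5: declare a=(read a)=50 at depth 0
Step 6: enter scope (depth=1)
Step 7: declare c=(read f)=48 at depth 1
Step 8: exit scope (depth=0)
Step 9: enter scope (depth=1)
Step 10: exit scope (depth=0)
Visible at query point: a=50 f=48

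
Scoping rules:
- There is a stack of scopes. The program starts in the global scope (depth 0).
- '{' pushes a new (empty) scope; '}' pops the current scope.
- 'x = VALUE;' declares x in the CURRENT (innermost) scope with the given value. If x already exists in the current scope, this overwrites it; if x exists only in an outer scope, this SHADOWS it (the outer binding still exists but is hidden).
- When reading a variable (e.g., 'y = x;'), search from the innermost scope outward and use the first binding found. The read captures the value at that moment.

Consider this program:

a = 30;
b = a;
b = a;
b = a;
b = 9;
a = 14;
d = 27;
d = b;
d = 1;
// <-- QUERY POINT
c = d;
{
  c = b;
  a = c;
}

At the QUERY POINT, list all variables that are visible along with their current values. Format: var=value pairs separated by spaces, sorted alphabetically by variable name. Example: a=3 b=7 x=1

Answer: a=14 b=9 d=1

Derivation:
Step 1: declare a=30 at depth 0
Step 2: declare b=(read a)=30 at depth 0
Step 3: declare b=(read a)=30 at depth 0
Step 4: declare b=(read a)=30 at depth 0
Step 5: declare b=9 at depth 0
Step 6: declare a=14 at depth 0
Step 7: declare d=27 at depth 0
Step 8: declare d=(read b)=9 at depth 0
Step 9: declare d=1 at depth 0
Visible at query point: a=14 b=9 d=1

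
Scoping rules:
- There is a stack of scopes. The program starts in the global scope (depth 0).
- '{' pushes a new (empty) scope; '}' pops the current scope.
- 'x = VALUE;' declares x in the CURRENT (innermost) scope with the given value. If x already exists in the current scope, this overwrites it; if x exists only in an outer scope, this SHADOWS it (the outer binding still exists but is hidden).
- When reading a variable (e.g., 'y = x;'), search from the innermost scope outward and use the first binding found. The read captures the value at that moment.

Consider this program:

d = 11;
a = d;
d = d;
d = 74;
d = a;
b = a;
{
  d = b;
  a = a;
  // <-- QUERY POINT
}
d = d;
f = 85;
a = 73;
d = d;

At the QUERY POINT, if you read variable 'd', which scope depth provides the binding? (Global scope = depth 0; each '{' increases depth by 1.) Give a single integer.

Answer: 1

Derivation:
Step 1: declare d=11 at depth 0
Step 2: declare a=(read d)=11 at depth 0
Step 3: declare d=(read d)=11 at depth 0
Step 4: declare d=74 at depth 0
Step 5: declare d=(read a)=11 at depth 0
Step 6: declare b=(read a)=11 at depth 0
Step 7: enter scope (depth=1)
Step 8: declare d=(read b)=11 at depth 1
Step 9: declare a=(read a)=11 at depth 1
Visible at query point: a=11 b=11 d=11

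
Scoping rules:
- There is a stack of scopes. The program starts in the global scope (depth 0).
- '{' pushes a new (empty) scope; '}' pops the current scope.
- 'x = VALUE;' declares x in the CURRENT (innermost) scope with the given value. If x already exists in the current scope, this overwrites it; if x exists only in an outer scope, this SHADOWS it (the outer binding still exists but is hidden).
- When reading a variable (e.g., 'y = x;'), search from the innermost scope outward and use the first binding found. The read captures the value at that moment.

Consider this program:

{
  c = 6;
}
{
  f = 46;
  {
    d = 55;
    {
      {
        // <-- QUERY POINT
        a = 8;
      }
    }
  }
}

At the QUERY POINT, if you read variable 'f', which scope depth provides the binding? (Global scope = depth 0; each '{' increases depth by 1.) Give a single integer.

Step 1: enter scope (depth=1)
Step 2: declare c=6 at depth 1
Step 3: exit scope (depth=0)
Step 4: enter scope (depth=1)
Step 5: declare f=46 at depth 1
Step 6: enter scope (depth=2)
Step 7: declare d=55 at depth 2
Step 8: enter scope (depth=3)
Step 9: enter scope (depth=4)
Visible at query point: d=55 f=46

Answer: 1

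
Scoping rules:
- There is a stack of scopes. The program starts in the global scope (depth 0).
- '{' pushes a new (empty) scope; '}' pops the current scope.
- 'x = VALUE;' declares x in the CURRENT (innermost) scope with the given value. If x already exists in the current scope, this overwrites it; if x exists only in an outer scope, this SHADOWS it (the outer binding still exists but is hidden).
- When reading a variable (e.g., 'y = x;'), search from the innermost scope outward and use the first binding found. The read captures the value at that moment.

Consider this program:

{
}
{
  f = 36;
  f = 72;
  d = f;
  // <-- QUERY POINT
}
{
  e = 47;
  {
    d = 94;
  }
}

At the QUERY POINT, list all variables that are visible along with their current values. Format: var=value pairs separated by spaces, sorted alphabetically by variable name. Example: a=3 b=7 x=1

Step 1: enter scope (depth=1)
Step 2: exit scope (depth=0)
Step 3: enter scope (depth=1)
Step 4: declare f=36 at depth 1
Step 5: declare f=72 at depth 1
Step 6: declare d=(read f)=72 at depth 1
Visible at query point: d=72 f=72

Answer: d=72 f=72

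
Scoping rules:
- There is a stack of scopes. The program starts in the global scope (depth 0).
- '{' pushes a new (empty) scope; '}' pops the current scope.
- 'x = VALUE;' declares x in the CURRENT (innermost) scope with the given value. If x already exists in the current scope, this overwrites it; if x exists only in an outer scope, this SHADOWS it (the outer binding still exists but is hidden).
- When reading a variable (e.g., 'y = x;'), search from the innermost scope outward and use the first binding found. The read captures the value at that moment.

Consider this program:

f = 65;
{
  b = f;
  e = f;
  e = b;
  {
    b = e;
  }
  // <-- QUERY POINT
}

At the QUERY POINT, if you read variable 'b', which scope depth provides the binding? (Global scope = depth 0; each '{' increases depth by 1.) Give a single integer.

Step 1: declare f=65 at depth 0
Step 2: enter scope (depth=1)
Step 3: declare b=(read f)=65 at depth 1
Step 4: declare e=(read f)=65 at depth 1
Step 5: declare e=(read b)=65 at depth 1
Step 6: enter scope (depth=2)
Step 7: declare b=(read e)=65 at depth 2
Step 8: exit scope (depth=1)
Visible at query point: b=65 e=65 f=65

Answer: 1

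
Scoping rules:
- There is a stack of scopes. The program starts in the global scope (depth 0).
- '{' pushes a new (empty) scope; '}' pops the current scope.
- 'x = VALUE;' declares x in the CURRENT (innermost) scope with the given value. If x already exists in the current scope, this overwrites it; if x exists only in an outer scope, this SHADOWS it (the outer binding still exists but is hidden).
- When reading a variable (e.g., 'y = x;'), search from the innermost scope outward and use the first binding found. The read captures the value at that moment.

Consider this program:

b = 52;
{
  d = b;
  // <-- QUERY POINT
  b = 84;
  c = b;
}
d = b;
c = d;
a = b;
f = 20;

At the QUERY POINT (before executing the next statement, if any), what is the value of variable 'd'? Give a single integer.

Step 1: declare b=52 at depth 0
Step 2: enter scope (depth=1)
Step 3: declare d=(read b)=52 at depth 1
Visible at query point: b=52 d=52

Answer: 52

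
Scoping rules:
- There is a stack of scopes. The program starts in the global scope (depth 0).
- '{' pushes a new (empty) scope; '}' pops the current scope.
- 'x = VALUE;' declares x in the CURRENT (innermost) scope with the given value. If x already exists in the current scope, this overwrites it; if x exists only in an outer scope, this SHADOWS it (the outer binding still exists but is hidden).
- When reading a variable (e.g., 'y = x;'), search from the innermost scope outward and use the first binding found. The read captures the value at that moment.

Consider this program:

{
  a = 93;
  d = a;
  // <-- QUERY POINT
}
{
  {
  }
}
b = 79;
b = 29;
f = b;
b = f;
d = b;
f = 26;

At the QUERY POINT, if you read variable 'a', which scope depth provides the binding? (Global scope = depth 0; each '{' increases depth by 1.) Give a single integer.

Step 1: enter scope (depth=1)
Step 2: declare a=93 at depth 1
Step 3: declare d=(read a)=93 at depth 1
Visible at query point: a=93 d=93

Answer: 1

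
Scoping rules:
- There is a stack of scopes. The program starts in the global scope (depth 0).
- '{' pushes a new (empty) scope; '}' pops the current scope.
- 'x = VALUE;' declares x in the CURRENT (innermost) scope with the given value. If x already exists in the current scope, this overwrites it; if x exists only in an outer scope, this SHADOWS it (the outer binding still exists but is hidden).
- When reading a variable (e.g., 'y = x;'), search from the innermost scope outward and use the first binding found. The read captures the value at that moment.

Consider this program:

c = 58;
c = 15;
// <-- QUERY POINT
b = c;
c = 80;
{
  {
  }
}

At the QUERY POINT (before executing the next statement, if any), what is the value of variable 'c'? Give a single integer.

Step 1: declare c=58 at depth 0
Step 2: declare c=15 at depth 0
Visible at query point: c=15

Answer: 15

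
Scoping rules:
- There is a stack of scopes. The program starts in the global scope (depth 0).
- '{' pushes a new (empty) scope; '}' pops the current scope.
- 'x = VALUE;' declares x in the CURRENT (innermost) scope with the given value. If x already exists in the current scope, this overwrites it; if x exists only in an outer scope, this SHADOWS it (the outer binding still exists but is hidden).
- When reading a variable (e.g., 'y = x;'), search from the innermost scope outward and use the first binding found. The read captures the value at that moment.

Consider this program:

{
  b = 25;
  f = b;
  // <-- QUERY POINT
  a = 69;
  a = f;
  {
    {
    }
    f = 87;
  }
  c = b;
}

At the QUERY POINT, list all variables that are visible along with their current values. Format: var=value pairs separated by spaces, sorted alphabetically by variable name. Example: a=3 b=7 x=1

Answer: b=25 f=25

Derivation:
Step 1: enter scope (depth=1)
Step 2: declare b=25 at depth 1
Step 3: declare f=(read b)=25 at depth 1
Visible at query point: b=25 f=25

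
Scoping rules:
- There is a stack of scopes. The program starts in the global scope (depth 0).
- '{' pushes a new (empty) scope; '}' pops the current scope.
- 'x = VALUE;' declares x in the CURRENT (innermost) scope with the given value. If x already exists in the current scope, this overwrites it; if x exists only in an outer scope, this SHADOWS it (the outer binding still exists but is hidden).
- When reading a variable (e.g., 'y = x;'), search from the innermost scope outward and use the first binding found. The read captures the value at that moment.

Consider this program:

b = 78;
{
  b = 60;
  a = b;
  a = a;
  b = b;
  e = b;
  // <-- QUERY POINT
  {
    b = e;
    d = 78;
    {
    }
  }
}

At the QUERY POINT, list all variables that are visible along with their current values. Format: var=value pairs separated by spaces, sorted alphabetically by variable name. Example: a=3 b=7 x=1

Answer: a=60 b=60 e=60

Derivation:
Step 1: declare b=78 at depth 0
Step 2: enter scope (depth=1)
Step 3: declare b=60 at depth 1
Step 4: declare a=(read b)=60 at depth 1
Step 5: declare a=(read a)=60 at depth 1
Step 6: declare b=(read b)=60 at depth 1
Step 7: declare e=(read b)=60 at depth 1
Visible at query point: a=60 b=60 e=60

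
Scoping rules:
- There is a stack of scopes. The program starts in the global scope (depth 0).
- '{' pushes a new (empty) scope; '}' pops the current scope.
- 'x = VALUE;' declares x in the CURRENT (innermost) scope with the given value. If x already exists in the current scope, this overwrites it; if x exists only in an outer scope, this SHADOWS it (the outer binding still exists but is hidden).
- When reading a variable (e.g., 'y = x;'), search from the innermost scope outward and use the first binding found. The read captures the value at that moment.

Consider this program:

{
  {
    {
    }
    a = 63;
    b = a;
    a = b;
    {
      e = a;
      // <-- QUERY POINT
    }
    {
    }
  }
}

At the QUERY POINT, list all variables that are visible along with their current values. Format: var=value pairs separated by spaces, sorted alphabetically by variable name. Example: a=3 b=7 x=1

Answer: a=63 b=63 e=63

Derivation:
Step 1: enter scope (depth=1)
Step 2: enter scope (depth=2)
Step 3: enter scope (depth=3)
Step 4: exit scope (depth=2)
Step 5: declare a=63 at depth 2
Step 6: declare b=(read a)=63 at depth 2
Step 7: declare a=(read b)=63 at depth 2
Step 8: enter scope (depth=3)
Step 9: declare e=(read a)=63 at depth 3
Visible at query point: a=63 b=63 e=63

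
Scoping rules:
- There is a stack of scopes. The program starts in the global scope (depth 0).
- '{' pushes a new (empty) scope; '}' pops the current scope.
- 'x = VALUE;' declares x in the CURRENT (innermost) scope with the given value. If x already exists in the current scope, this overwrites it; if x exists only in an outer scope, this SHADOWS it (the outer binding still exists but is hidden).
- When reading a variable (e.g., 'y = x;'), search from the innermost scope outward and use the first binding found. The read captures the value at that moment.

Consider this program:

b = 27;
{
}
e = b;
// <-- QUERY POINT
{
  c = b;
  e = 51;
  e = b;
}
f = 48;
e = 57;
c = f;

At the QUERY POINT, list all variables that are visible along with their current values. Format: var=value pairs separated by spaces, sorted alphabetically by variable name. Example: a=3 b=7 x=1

Answer: b=27 e=27

Derivation:
Step 1: declare b=27 at depth 0
Step 2: enter scope (depth=1)
Step 3: exit scope (depth=0)
Step 4: declare e=(read b)=27 at depth 0
Visible at query point: b=27 e=27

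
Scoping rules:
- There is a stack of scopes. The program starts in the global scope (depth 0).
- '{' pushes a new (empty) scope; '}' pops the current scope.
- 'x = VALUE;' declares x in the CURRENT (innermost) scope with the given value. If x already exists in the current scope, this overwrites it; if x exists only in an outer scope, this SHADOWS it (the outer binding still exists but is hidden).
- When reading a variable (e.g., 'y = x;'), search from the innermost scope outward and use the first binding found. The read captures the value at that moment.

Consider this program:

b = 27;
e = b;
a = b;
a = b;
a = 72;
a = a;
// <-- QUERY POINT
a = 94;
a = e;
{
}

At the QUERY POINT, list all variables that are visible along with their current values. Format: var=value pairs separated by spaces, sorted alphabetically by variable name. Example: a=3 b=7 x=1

Answer: a=72 b=27 e=27

Derivation:
Step 1: declare b=27 at depth 0
Step 2: declare e=(read b)=27 at depth 0
Step 3: declare a=(read b)=27 at depth 0
Step 4: declare a=(read b)=27 at depth 0
Step 5: declare a=72 at depth 0
Step 6: declare a=(read a)=72 at depth 0
Visible at query point: a=72 b=27 e=27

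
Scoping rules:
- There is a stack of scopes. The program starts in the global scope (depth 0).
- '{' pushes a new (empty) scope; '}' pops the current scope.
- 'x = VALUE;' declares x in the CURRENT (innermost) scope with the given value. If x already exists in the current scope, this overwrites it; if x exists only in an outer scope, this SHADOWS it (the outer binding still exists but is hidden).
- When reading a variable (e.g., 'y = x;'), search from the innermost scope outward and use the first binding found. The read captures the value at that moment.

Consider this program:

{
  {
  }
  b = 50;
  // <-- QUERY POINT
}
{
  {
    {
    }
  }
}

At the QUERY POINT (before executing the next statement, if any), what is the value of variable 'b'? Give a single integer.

Answer: 50

Derivation:
Step 1: enter scope (depth=1)
Step 2: enter scope (depth=2)
Step 3: exit scope (depth=1)
Step 4: declare b=50 at depth 1
Visible at query point: b=50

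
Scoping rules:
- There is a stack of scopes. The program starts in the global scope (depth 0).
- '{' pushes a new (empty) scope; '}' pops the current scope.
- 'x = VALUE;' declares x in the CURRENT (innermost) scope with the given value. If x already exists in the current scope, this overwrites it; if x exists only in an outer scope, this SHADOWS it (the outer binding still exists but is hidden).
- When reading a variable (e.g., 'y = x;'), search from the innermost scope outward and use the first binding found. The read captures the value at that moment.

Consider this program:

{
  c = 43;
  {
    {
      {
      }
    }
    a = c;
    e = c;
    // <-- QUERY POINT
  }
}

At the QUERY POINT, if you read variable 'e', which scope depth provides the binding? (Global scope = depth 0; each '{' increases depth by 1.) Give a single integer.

Answer: 2

Derivation:
Step 1: enter scope (depth=1)
Step 2: declare c=43 at depth 1
Step 3: enter scope (depth=2)
Step 4: enter scope (depth=3)
Step 5: enter scope (depth=4)
Step 6: exit scope (depth=3)
Step 7: exit scope (depth=2)
Step 8: declare a=(read c)=43 at depth 2
Step 9: declare e=(read c)=43 at depth 2
Visible at query point: a=43 c=43 e=43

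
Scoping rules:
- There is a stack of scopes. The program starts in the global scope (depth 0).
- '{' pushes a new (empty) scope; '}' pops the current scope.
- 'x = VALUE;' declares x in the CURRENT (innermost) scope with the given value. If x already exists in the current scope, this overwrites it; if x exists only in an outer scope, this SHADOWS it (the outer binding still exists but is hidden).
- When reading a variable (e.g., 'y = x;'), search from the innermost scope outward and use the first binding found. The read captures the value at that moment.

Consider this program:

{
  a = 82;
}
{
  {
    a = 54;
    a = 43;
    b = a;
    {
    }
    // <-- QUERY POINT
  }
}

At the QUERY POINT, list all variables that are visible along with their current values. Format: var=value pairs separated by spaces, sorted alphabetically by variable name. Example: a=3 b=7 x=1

Step 1: enter scope (depth=1)
Step 2: declare a=82 at depth 1
Step 3: exit scope (depth=0)
Step 4: enter scope (depth=1)
Step 5: enter scope (depth=2)
Step 6: declare a=54 at depth 2
Step 7: declare a=43 at depth 2
Step 8: declare b=(read a)=43 at depth 2
Step 9: enter scope (depth=3)
Step 10: exit scope (depth=2)
Visible at query point: a=43 b=43

Answer: a=43 b=43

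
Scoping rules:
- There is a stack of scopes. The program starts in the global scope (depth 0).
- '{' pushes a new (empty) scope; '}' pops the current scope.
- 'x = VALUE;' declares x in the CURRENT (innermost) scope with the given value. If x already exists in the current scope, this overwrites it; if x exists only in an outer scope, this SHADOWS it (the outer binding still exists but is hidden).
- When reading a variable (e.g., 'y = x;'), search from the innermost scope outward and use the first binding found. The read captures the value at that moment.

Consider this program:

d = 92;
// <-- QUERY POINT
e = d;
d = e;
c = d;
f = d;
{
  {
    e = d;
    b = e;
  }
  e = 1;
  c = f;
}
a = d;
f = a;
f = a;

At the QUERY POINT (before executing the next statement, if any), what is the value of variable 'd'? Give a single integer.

Answer: 92

Derivation:
Step 1: declare d=92 at depth 0
Visible at query point: d=92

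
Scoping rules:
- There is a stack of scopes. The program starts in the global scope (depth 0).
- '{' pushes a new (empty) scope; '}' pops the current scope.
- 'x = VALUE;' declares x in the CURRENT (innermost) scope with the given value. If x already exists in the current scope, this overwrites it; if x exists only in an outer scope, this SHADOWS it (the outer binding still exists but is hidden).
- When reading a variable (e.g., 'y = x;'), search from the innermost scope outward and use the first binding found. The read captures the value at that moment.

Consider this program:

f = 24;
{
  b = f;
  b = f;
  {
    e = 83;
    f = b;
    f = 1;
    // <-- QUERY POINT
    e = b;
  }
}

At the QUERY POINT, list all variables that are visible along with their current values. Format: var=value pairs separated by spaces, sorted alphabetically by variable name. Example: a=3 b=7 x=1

Step 1: declare f=24 at depth 0
Step 2: enter scope (depth=1)
Step 3: declare b=(read f)=24 at depth 1
Step 4: declare b=(read f)=24 at depth 1
Step 5: enter scope (depth=2)
Step 6: declare e=83 at depth 2
Step 7: declare f=(read b)=24 at depth 2
Step 8: declare f=1 at depth 2
Visible at query point: b=24 e=83 f=1

Answer: b=24 e=83 f=1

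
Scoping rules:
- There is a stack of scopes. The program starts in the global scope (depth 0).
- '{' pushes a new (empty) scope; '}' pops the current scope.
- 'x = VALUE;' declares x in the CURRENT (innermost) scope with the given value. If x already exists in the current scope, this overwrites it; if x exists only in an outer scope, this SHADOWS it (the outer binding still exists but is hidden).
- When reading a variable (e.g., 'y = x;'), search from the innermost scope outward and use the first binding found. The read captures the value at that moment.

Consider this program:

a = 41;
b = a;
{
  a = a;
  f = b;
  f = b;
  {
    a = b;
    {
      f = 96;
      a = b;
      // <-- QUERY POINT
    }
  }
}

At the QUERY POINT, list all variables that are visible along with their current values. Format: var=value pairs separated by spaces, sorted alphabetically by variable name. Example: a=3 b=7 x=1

Answer: a=41 b=41 f=96

Derivation:
Step 1: declare a=41 at depth 0
Step 2: declare b=(read a)=41 at depth 0
Step 3: enter scope (depth=1)
Step 4: declare a=(read a)=41 at depth 1
Step 5: declare f=(read b)=41 at depth 1
Step 6: declare f=(read b)=41 at depth 1
Step 7: enter scope (depth=2)
Step 8: declare a=(read b)=41 at depth 2
Step 9: enter scope (depth=3)
Step 10: declare f=96 at depth 3
Step 11: declare a=(read b)=41 at depth 3
Visible at query point: a=41 b=41 f=96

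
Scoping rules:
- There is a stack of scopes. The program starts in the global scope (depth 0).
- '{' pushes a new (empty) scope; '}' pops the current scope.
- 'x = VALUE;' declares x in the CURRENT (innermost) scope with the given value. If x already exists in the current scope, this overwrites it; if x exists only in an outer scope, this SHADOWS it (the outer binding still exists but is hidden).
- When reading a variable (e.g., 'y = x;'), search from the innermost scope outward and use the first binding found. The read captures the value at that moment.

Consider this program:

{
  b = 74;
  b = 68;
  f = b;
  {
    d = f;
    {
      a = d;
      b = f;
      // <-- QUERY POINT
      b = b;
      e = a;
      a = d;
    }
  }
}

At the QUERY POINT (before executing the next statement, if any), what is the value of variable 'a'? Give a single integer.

Answer: 68

Derivation:
Step 1: enter scope (depth=1)
Step 2: declare b=74 at depth 1
Step 3: declare b=68 at depth 1
Step 4: declare f=(read b)=68 at depth 1
Step 5: enter scope (depth=2)
Step 6: declare d=(read f)=68 at depth 2
Step 7: enter scope (depth=3)
Step 8: declare a=(read d)=68 at depth 3
Step 9: declare b=(read f)=68 at depth 3
Visible at query point: a=68 b=68 d=68 f=68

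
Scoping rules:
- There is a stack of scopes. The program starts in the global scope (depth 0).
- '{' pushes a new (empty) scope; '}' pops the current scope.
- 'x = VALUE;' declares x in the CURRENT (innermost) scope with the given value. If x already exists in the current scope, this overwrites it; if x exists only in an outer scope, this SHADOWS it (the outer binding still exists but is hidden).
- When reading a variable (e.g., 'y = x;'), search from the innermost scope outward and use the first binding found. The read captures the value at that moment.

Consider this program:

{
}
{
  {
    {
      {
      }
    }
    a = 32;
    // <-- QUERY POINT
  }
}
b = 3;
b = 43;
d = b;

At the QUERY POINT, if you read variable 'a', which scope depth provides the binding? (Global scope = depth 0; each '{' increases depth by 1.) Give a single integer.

Step 1: enter scope (depth=1)
Step 2: exit scope (depth=0)
Step 3: enter scope (depth=1)
Step 4: enter scope (depth=2)
Step 5: enter scope (depth=3)
Step 6: enter scope (depth=4)
Step 7: exit scope (depth=3)
Step 8: exit scope (depth=2)
Step 9: declare a=32 at depth 2
Visible at query point: a=32

Answer: 2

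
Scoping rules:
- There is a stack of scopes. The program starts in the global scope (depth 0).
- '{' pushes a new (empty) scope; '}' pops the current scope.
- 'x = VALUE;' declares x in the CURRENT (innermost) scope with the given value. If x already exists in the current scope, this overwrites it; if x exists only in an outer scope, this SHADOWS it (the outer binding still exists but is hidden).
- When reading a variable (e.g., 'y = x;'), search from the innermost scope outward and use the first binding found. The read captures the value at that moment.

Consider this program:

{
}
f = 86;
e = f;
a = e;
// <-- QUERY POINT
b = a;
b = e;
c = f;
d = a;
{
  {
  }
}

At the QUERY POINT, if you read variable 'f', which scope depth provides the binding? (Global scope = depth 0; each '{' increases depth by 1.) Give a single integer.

Answer: 0

Derivation:
Step 1: enter scope (depth=1)
Step 2: exit scope (depth=0)
Step 3: declare f=86 at depth 0
Step 4: declare e=(read f)=86 at depth 0
Step 5: declare a=(read e)=86 at depth 0
Visible at query point: a=86 e=86 f=86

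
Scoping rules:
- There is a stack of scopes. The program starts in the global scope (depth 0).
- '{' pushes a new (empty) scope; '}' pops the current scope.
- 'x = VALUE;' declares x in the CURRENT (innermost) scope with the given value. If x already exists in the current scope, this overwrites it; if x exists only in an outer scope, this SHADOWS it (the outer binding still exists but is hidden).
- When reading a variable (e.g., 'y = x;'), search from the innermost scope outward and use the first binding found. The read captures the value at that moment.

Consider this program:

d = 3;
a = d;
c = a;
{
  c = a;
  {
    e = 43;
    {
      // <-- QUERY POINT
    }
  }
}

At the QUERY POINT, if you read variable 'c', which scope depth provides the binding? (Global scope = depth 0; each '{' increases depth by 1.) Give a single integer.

Step 1: declare d=3 at depth 0
Step 2: declare a=(read d)=3 at depth 0
Step 3: declare c=(read a)=3 at depth 0
Step 4: enter scope (depth=1)
Step 5: declare c=(read a)=3 at depth 1
Step 6: enter scope (depth=2)
Step 7: declare e=43 at depth 2
Step 8: enter scope (depth=3)
Visible at query point: a=3 c=3 d=3 e=43

Answer: 1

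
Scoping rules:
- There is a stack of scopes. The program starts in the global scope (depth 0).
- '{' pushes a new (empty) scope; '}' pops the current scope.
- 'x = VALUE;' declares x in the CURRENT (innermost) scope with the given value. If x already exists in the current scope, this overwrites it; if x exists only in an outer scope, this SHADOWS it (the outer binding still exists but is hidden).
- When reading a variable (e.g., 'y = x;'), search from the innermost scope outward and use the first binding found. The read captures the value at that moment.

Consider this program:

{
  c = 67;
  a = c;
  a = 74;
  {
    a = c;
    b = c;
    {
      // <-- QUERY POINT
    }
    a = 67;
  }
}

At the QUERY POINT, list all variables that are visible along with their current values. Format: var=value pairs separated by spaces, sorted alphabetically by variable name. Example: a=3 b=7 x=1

Step 1: enter scope (depth=1)
Step 2: declare c=67 at depth 1
Step 3: declare a=(read c)=67 at depth 1
Step 4: declare a=74 at depth 1
Step 5: enter scope (depth=2)
Step 6: declare a=(read c)=67 at depth 2
Step 7: declare b=(read c)=67 at depth 2
Step 8: enter scope (depth=3)
Visible at query point: a=67 b=67 c=67

Answer: a=67 b=67 c=67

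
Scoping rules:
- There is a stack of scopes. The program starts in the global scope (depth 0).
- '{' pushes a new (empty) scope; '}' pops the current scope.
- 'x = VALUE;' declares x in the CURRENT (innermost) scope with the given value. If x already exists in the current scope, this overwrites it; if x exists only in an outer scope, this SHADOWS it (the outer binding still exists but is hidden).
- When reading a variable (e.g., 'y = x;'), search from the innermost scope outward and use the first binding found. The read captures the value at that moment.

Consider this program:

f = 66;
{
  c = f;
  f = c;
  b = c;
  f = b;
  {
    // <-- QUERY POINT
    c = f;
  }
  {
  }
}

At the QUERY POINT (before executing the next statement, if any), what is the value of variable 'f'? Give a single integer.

Answer: 66

Derivation:
Step 1: declare f=66 at depth 0
Step 2: enter scope (depth=1)
Step 3: declare c=(read f)=66 at depth 1
Step 4: declare f=(read c)=66 at depth 1
Step 5: declare b=(read c)=66 at depth 1
Step 6: declare f=(read b)=66 at depth 1
Step 7: enter scope (depth=2)
Visible at query point: b=66 c=66 f=66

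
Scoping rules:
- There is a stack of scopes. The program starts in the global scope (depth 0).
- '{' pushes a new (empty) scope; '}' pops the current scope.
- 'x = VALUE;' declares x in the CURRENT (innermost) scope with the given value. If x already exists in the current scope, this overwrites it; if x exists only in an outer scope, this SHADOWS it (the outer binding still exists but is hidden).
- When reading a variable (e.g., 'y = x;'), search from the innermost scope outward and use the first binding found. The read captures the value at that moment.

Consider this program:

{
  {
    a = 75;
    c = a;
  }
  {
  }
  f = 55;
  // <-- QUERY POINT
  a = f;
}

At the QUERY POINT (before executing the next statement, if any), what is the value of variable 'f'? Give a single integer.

Step 1: enter scope (depth=1)
Step 2: enter scope (depth=2)
Step 3: declare a=75 at depth 2
Step 4: declare c=(read a)=75 at depth 2
Step 5: exit scope (depth=1)
Step 6: enter scope (depth=2)
Step 7: exit scope (depth=1)
Step 8: declare f=55 at depth 1
Visible at query point: f=55

Answer: 55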